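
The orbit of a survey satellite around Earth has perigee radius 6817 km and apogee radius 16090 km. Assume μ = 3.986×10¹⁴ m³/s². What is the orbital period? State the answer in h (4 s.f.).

Semi-major axis a = (r_p + r_a)/2 = (6817.0 + 16090)/2 = 11454 km = 1.145×10⁷ m.
By Kepler's third law T = 2π√(a³/μ) = 2π × 1.942×10³ = 1.220×10⁴ s.
= 3.389 h.

T ≈ 3.389 h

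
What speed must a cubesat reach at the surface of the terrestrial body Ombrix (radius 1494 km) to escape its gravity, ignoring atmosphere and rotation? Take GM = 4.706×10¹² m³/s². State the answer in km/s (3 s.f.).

v_esc ≈ 2.51 km/s

r = R = 1.494×10⁶ m.
Escape speed v_esc = √(2μ/r) = √(2 × 4.706×10¹² / 1.494×10⁶) = √(6.300×10⁶) = 2510 m/s.
= 2.510 km/s.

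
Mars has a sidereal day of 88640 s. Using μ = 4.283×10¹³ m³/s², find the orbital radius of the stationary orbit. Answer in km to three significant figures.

A synchronous orbit has period T, so by Kepler's third law a = (μT²/4π²)^(1/3).
μT²/4π² = 4.283×10¹³ × (8.864×10⁴)² / 39.48 = 8.524×10²¹ m³.
a = 2.043×10⁷ m = 20428 km.

r_sync ≈ 20400 km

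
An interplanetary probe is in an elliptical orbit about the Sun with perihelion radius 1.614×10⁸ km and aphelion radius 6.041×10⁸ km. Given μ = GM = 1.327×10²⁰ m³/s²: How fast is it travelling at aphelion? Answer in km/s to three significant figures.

Semi-major axis a = (r_p + r_a)/2 = 3.8275×10⁸ km = 3.828×10¹¹ m.
Vis-viva: v² = μ(2/r − 1/a) = 1.327×10²⁰ × (3.311×10⁻¹² − 2.613×10⁻¹²) = 9.263×10⁷ m²/s².
v = 9624 m/s = 9.624 km/s.

v ≈ 9.62 km/s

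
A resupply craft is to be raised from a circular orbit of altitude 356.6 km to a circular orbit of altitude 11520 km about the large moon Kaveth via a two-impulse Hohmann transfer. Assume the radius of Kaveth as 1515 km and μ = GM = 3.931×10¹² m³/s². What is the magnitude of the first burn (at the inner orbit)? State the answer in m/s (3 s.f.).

Δv ≈ 467 m/s

r₁ = 1515 + 356.6 = 1871.6 km = 1.8716×10⁶ m.
r₂ = 1515 + 11520 = 13035 km = 1.3035×10⁷ m.
Transfer ellipse a_t = (r₁ + r₂)/2 = 7.453×10⁶ m.
At r₁: circular v_c1 = √(μ/r₁) = 1449 m/s; transfer-periapsis v_p = √[μ(2/r₁ − 1/a_t)] = 1917 m/s.
Δv₁ = v_p − v_c1 = 467.3 m/s.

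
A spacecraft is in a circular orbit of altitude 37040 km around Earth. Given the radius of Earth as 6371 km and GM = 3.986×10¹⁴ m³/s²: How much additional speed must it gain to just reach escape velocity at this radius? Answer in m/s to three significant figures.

Δv ≈ 1260 m/s

r = 6371 + 37040 = 43411 km = 4.3411×10⁷ m.
Circular speed v_c = √(μ/r) = 3030 m/s.
Escape speed v_esc = √(2μ/r) = √2 × v_c = 4285 m/s.
Δv = v_esc − v_c = 1255 m/s.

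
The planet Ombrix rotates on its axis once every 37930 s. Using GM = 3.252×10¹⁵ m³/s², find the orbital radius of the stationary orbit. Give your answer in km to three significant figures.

A synchronous orbit has period T, so by Kepler's third law a = (μT²/4π²)^(1/3).
μT²/4π² = 3.252×10¹⁵ × (3.793×10⁴)² / 39.48 = 1.185×10²³ m³.
a = 4.912×10⁷ m = 49119 km.

r_sync ≈ 49100 km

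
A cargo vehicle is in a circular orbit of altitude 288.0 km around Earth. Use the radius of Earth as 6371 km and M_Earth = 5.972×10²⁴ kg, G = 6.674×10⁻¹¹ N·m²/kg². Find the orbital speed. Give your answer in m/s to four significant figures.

v ≈ 7737 m/s

μ = GM = 6.674×10⁻¹¹ × 5.972×10²⁴ = 3.986×10¹⁴ m³/s².
r = 6371 + 288.0 = 6659.0 km = 6.6590×10⁶ m.
For a circular orbit v = √(μ/r) = √(3.986×10¹⁴ / 6.659×10⁶) = √(5.985×10⁷) = 7737 m/s.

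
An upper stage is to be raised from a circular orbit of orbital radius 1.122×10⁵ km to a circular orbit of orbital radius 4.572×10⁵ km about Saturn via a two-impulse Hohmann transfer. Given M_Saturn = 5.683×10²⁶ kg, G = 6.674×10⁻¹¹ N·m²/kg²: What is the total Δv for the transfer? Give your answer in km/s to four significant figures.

μ = GM = 6.674×10⁻¹¹ × 5.683×10²⁶ = 3.793×10¹⁶ m³/s².
r₁ = 1.122×10⁵ km = 1.122×10⁸ m.
r₂ = 4.572×10⁵ km = 4.572×10⁸ m.
Transfer ellipse a_t = (r₁ + r₂)/2 = 2.847×10⁸ m.
At r₁: circular v_c1 = √(μ/r₁) = 18390 m/s; transfer-perikrone v_p = √[μ(2/r₁ − 1/a_t)] = 23300 m/s.
Δv₁ = v_p − v_c1 = 4913 m/s.
At r₂: circular v_c2 = √(μ/r₂) = 9108 m/s; transfer-apokrone v_a = √[μ(2/r₂ − 1/a_t)] = 5718 m/s.
Δv₂ = v_c2 − v_a = 3390 m/s.
Total Δv = Δv₁ + Δv₂ = 8304 m/s = 8.304 km/s.

Δv_total ≈ 8.304 km/s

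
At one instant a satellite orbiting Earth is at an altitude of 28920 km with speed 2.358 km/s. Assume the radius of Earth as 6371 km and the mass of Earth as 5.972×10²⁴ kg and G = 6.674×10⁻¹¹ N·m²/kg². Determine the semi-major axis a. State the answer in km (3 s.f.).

a ≈ 23400 km

μ = GM = 6.674×10⁻¹¹ × 5.972×10²⁴ = 3.986×10¹⁴ m³/s².
r = 6371 + 28920 = 35291 km = 3.529×10⁷ m.
Vis-viva rearranged: 1/a = 2/r − v²/μ = 5.667×10⁻⁸ − 1.395×10⁻⁸ = 4.272×10⁻⁸ m⁻¹.
a = 2.341×10⁷ m = 23407 km.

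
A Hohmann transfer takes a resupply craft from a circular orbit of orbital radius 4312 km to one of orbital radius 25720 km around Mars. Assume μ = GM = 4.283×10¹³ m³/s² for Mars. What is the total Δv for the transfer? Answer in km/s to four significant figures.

r₁ = 4312 km = 4.312×10⁶ m.
r₂ = 25720 km = 2.572×10⁷ m.
Transfer ellipse a_t = (r₁ + r₂)/2 = 1.502×10⁷ m.
At r₁: circular v_c1 = √(μ/r₁) = 3152 m/s; transfer-periapsis v_p = √[μ(2/r₁ − 1/a_t)] = 4125 m/s.
Δv₁ = v_p − v_c1 = 973.1 m/s.
At r₂: circular v_c2 = √(μ/r₂) = 1290 m/s; transfer-apoapsis v_a = √[μ(2/r₂ − 1/a_t)] = 691.5 m/s.
Δv₂ = v_c2 − v_a = 598.9 m/s.
Total Δv = Δv₁ + Δv₂ = 1572 m/s = 1.572 km/s.

Δv_total ≈ 1.572 km/s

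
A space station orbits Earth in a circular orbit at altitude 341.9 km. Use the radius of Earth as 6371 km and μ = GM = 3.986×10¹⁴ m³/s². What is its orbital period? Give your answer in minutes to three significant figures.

T ≈ 91.2 minutes

r = 6371 + 341.9 = 6712.9 km = 6.7129×10⁶ m.
Kepler's third law: T = 2π√(r³/μ) = 2π√((6.713×10⁶)³ / 3.986×10¹⁴).
r³/μ = 7.589×10⁵ s², so T = 2π × 8.712×10² = 5.474×10³ s.
Converting: 5.474×10³ s ÷ 60.00 = 91.23 minutes.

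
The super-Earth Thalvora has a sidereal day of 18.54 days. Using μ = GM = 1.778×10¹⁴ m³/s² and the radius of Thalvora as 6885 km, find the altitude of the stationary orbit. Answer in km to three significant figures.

h_sync ≈ 2.19×10⁵ km

T = 18.54 days = 1.602×10⁶ s.
A synchronous orbit has period T, so by Kepler's third law a = (μT²/4π²)^(1/3).
μT²/4π² = 1.778×10¹⁴ × (1.602×10⁶)² / 39.48 = 1.156×10²⁵ m³.
a = 2.261×10⁸ m = 2.2609×10⁵ km.
Altitude h = a − R = 2.2609×10⁵ − 6885 = 2.1920×10⁵ km.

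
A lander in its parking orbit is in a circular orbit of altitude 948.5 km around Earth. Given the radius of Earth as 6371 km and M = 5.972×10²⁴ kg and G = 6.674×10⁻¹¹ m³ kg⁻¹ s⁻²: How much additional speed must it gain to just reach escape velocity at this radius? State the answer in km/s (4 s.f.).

Δv ≈ 3.057 km/s

μ = GM = 6.674×10⁻¹¹ × 5.972×10²⁴ = 3.986×10¹⁴ m³/s².
r = 6371 + 948.5 = 7319.5 km = 7.3195×10⁶ m.
Circular speed v_c = √(μ/r) = 7379 m/s.
Escape speed v_esc = √(2μ/r) = √2 × v_c = 10440 m/s.
Δv = v_esc − v_c = 3057 m/s = 3.057 km/s.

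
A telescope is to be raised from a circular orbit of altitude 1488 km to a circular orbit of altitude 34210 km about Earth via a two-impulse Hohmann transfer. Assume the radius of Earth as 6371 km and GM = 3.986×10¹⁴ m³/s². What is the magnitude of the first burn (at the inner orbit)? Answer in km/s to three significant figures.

r₁ = 6371 + 1488 = 7859.0 km = 7.8590×10⁶ m.
r₂ = 6371 + 34210 = 40581 km = 4.0581×10⁷ m.
Transfer ellipse a_t = (r₁ + r₂)/2 = 2.422×10⁷ m.
At r₁: circular v_c1 = √(μ/r₁) = 7122 m/s; transfer-perigee v_p = √[μ(2/r₁ − 1/a_t)] = 9218 m/s.
Δv₁ = v_p − v_c1 = 2097 m/s.
= 2.097 km/s.

Δv ≈ 2.10 km/s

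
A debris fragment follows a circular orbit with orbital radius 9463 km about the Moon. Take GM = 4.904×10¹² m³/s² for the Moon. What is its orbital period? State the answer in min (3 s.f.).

T ≈ 1380 min

r = 9463 km = 9.463×10⁶ m.
Kepler's third law: T = 2π√(r³/μ) = 2π√((9.463×10⁶)³ / 4.904×10¹²).
r³/μ = 1.728×10⁸ s², so T = 2π × 1.315×10⁴ = 8.259×10⁴ s.
Converting: 8.259×10⁴ s ÷ 60.00 = 1377 min.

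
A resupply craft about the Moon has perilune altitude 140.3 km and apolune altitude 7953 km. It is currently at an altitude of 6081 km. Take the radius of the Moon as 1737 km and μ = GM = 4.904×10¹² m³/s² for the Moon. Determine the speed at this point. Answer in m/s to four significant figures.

r_p = 1737 + 140.3 = 1877.3 km = 1.8773×10⁶ m.
r_a = 1737 + 7953 = 9690.0 km = 9.6900×10⁶ m.
r = 1737 + 6081 = 7818.0 km = 7.818×10⁶ m.
Semi-major axis a = (r_p + r_a)/2 = 5783.6 km = 5.784×10⁶ m.
Vis-viva: v² = μ(2/r − 1/a) = 4.904×10¹² × (2.558×10⁻⁷ − 1.729×10⁻⁷) = 4.066×10⁵ m²/s².
v = 637.7 m/s.

v ≈ 637.7 m/s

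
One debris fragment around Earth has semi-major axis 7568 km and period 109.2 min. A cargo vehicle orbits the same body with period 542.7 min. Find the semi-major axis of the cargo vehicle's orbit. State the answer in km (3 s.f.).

a₂ ≈ 22000 km

Kepler's third law: a³ ∝ T², so a₂ = a₁ (T₂/T₁)^(2/3).
T₂/T₁ = 4.970, (T₂/T₁)^(2/3) = 2.912.
a₂ = 7568 × 2.912 = 22040 km.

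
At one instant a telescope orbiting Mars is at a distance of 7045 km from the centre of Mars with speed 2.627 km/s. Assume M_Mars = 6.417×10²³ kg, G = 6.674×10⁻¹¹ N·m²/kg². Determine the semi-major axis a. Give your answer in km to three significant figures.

a ≈ 8150 km

μ = GM = 6.674×10⁻¹¹ × 6.417×10²³ = 4.283×10¹³ m³/s².
r = 7.045×10⁶ m.
Specific orbital energy ε = v²/2 − μ/r = (2627)²/2 − 4.283×10¹³/7.045×10⁶ = -2.629×10⁶ J/kg.
Since ε = −μ/(2a), a = −μ/(2ε) = 8.147×10⁶ m = 8146.7 km.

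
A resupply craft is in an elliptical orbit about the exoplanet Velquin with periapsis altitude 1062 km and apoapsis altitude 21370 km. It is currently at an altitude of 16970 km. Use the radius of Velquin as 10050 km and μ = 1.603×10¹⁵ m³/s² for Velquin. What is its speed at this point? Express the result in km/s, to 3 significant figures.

r_p = 10050 + 1062 = 11112 km = 1.1112×10⁷ m.
r_a = 10050 + 21370 = 31420 km = 3.1420×10⁷ m.
r = 10050 + 16970 = 27020 km = 2.702×10⁷ m.
Semi-major axis a = (r_p + r_a)/2 = 21266 km = 2.127×10⁷ m.
Vis-viva: v² = μ(2/r − 1/a) = 1.603×10¹⁵ × (7.402×10⁻⁸ − 4.702×10⁻⁸) = 4.327×10⁷ m²/s².
v = 6578 m/s = 6.578 km/s.

v ≈ 6.58 km/s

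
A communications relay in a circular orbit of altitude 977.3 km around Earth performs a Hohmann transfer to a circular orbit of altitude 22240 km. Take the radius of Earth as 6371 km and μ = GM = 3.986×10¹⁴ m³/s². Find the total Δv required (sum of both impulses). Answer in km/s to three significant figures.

r₁ = 6371 + 977.3 = 7348.3 km = 7.3483×10⁶ m.
r₂ = 6371 + 22240 = 28611 km = 2.8611×10⁷ m.
Transfer ellipse a_t = (r₁ + r₂)/2 = 1.798×10⁷ m.
At r₁: circular v_c1 = √(μ/r₁) = 7365 m/s; transfer-perigee v_p = √[μ(2/r₁ − 1/a_t)] = 9291 m/s.
Δv₁ = v_p − v_c1 = 1926 m/s.
At r₂: circular v_c2 = √(μ/r₂) = 3733 m/s; transfer-apogee v_a = √[μ(2/r₂ − 1/a_t)] = 2386 m/s.
Δv₂ = v_c2 − v_a = 1346 m/s.
Total Δv = Δv₁ + Δv₂ = 3272 m/s = 3.272 km/s.

Δv_total ≈ 3.27 km/s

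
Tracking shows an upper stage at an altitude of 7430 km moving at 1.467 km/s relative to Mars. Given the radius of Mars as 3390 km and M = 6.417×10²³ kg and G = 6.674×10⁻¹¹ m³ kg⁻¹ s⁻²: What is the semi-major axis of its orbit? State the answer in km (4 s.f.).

a ≈ 7430 km

μ = GM = 6.674×10⁻¹¹ × 6.417×10²³ = 4.283×10¹³ m³/s².
r = 3390 + 7430 = 10820 km = 1.082×10⁷ m.
Specific orbital energy ε = v²/2 − μ/r = (1467)²/2 − 4.283×10¹³/1.082×10⁷ = -2.882×10⁶ J/kg.
Since ε = −μ/(2a), a = −μ/(2ε) = 7.430×10⁶ m = 7429.9 km.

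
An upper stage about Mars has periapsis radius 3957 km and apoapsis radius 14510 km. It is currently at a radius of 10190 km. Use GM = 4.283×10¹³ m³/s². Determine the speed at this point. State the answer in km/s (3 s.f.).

v ≈ 1.94 km/s

Semi-major axis a = (r_p + r_a)/2 = 9233.5 km = 9.234×10⁶ m.
Vis-viva: v² = μ(2/r − 1/a) = 4.283×10¹³ × (1.963×10⁻⁷ − 1.083×10⁻⁷) = 3.768×10⁶ m²/s².
v = 1941 m/s = 1.941 km/s.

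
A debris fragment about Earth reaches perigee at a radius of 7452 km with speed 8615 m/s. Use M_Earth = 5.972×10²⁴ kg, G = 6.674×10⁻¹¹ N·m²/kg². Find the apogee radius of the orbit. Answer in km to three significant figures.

μ = GM = 6.674×10⁻¹¹ × 5.972×10²⁴ = 3.986×10¹⁴ m³/s².
r_p = 7.452×10⁶ m.
Specific energy ε = v²/2 − μ/r = -1.638×10⁷ J/kg, so a = −μ/(2ε) = 1.217×10⁷ m.
The apsides satisfy r_p + r_a = 2a, so the apogee radius is 2a − r_p = 1.689×10⁷ m = 16887 km.

apogee radius ≈ 16900 km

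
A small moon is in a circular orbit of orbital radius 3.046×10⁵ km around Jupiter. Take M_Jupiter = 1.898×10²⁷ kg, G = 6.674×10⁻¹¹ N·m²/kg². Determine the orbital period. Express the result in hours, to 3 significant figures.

T ≈ 26.1 hours

μ = GM = 6.674×10⁻¹¹ × 1.898×10²⁷ = 1.267×10¹⁷ m³/s².
r = 3.046×10⁵ km = 3.046×10⁸ m.
Kepler's third law: T = 2π√(r³/μ) = 2π√((3.046×10⁸)³ / 1.267×10¹⁷).
r³/μ = 2.231×10⁸ s², so T = 2π × 1.494×10⁴ = 9.385×10⁴ s.
Converting: 9.385×10⁴ s ÷ 3600 = 26.07 hours.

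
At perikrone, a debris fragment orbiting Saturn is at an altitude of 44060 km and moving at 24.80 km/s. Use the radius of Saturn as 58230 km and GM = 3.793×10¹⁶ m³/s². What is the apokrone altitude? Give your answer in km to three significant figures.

apokrone altitude ≈ 4.39×10⁵ km

r_p = 58230 + 44060 = 1.0229×10⁵ km = 1.023×10⁸ m.
Specific energy ε = v²/2 − μ/r = -6.329×10⁷ J/kg, so a = −μ/(2ε) = 2.997×10⁸ m.
The apsides satisfy r_p + r_a = 2a, so the apokrone radius is 2a − r_p = 4.970×10⁸ m = 4.9703×10⁵ km.
Apokrone altitude = 4.9703×10⁵ − 58230 = 4.3880×10⁵ km.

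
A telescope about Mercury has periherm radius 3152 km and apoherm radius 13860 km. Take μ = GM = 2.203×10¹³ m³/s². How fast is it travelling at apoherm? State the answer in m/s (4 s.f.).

Semi-major axis a = (r_p + r_a)/2 = 8506.0 km = 8.506×10⁶ m.
Vis-viva: v² = μ(2/r − 1/a) = 2.203×10¹³ × (1.443×10⁻⁷ − 1.176×10⁻⁷) = 5.890×10⁵ m²/s².
v = 767.5 m/s.

v ≈ 767.5 m/s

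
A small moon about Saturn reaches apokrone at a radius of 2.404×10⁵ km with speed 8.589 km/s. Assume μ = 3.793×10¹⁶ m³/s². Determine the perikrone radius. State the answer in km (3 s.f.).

perikrone radius ≈ 73300 km

r_a = 2.404×10⁸ m.
Specific energy ε = v²/2 − μ/r = -1.209×10⁸ J/kg, so a = −μ/(2ε) = 1.569×10⁸ m.
The apsides satisfy r_p + r_a = 2a, so the perikrone radius is 2a − r_a = 7.335×10⁷ m = 73348 km.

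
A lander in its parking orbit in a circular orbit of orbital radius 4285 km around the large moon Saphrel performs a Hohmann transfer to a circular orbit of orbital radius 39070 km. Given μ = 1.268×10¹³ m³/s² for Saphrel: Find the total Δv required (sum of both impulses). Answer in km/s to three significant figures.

Δv_total ≈ 0.906 km/s

r₁ = 4285 km = 4.285×10⁶ m.
r₂ = 39070 km = 3.907×10⁷ m.
Transfer ellipse a_t = (r₁ + r₂)/2 = 2.168×10⁷ m.
At r₁: circular v_c1 = √(μ/r₁) = 1720 m/s; transfer-periapsis v_p = √[μ(2/r₁ − 1/a_t)] = 2309 m/s.
Δv₁ = v_p − v_c1 = 589.2 m/s.
At r₂: circular v_c2 = √(μ/r₂) = 569.7 m/s; transfer-apoapsis v_a = √[μ(2/r₂ − 1/a_t)] = 253.3 m/s.
Δv₂ = v_c2 − v_a = 316.4 m/s.
Total Δv = Δv₁ + Δv₂ = 905.6 m/s = 0.9056 km/s.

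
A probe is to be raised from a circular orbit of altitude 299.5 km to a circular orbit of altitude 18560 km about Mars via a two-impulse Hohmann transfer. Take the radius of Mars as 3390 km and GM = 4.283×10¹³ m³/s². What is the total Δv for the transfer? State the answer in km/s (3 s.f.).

r₁ = 3390 + 299.5 = 3689.5 km = 3.6895×10⁶ m.
r₂ = 3390 + 18560 = 21950 km = 2.1950×10⁷ m.
Transfer ellipse a_t = (r₁ + r₂)/2 = 1.282×10⁷ m.
At r₁: circular v_c1 = √(μ/r₁) = 3407 m/s; transfer-periapsis v_p = √[μ(2/r₁ − 1/a_t)] = 4458 m/s.
Δv₁ = v_p − v_c1 = 1051 m/s.
At r₂: circular v_c2 = √(μ/r₂) = 1397 m/s; transfer-apoapsis v_a = √[μ(2/r₂ − 1/a_t)] = 749.4 m/s.
Δv₂ = v_c2 − v_a = 647.5 m/s.
Total Δv = Δv₁ + Δv₂ = 1699 m/s = 1.699 km/s.

Δv_total ≈ 1.70 km/s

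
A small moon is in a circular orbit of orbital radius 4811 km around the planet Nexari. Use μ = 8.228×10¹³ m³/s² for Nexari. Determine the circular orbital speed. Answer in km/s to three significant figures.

r = 4811 km = 4.811×10⁶ m.
For a circular orbit v = √(μ/r) = √(8.228×10¹³ / 4.811×10⁶) = √(1.710×10⁷) = 4136 m/s.
That is 4.136 km/s.

v ≈ 4.14 km/s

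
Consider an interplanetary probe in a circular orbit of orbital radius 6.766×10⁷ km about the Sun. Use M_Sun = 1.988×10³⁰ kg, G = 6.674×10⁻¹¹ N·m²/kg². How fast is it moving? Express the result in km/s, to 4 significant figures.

v ≈ 44.28 km/s

μ = GM = 6.674×10⁻¹¹ × 1.988×10³⁰ = 1.327×10²⁰ m³/s².
r = 6.766×10⁷ km = 6.766×10¹⁰ m.
For a circular orbit v = √(μ/r) = √(1.327×10²⁰ / 6.766×10¹⁰) = √(1.961×10⁹) = 44280 m/s.
That is 44.28 km/s.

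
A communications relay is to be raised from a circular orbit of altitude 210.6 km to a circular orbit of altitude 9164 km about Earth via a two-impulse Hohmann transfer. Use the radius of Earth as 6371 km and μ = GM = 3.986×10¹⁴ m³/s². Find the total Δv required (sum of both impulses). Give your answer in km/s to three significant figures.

Δv_total ≈ 2.60 km/s

r₁ = 6371 + 210.6 = 6581.6 km = 6.5816×10⁶ m.
r₂ = 6371 + 9164 = 15535 km = 1.5535×10⁷ m.
Transfer ellipse a_t = (r₁ + r₂)/2 = 1.106×10⁷ m.
At r₁: circular v_c1 = √(μ/r₁) = 7782 m/s; transfer-perigee v_p = √[μ(2/r₁ − 1/a_t)] = 9224 m/s.
Δv₁ = v_p − v_c1 = 1442 m/s.
At r₂: circular v_c2 = √(μ/r₂) = 5065 m/s; transfer-apogee v_a = √[μ(2/r₂ − 1/a_t)] = 3908 m/s.
Δv₂ = v_c2 − v_a = 1158 m/s.
Total Δv = Δv₁ + Δv₂ = 2599 m/s = 2.599 km/s.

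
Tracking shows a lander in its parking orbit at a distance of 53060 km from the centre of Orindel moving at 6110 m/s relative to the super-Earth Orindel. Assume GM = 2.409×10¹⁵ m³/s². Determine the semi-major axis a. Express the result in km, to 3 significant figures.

a ≈ 45100 km

r = 5.306×10⁷ m.
Vis-viva rearranged: 1/a = 2/r − v²/μ = 3.769×10⁻⁸ − 1.550×10⁻⁸ = 2.220×10⁻⁸ m⁻¹.
a = 4.505×10⁷ m = 45053 km.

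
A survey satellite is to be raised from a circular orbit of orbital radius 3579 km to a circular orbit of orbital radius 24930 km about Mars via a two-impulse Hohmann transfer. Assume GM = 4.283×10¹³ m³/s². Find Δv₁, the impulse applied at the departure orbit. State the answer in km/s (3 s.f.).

Δv ≈ 1.12 km/s

r₁ = 3579 km = 3.579×10⁶ m.
r₂ = 24930 km = 2.493×10⁷ m.
Transfer ellipse a_t = (r₁ + r₂)/2 = 1.425×10⁷ m.
At r₁: circular v_c1 = √(μ/r₁) = 3459 m/s; transfer-periapsis v_p = √[μ(2/r₁ − 1/a_t)] = 4575 m/s.
Δv₁ = v_p − v_c1 = 1116 m/s.
= 1.116 km/s.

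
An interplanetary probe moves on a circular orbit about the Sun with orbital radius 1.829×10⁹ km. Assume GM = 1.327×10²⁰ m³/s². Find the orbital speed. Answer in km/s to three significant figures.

v ≈ 8.52 km/s

r = 1.829×10⁹ km = 1.829×10¹² m.
For a circular orbit v = √(μ/r) = √(1.327×10²⁰ / 1.829×10¹²) = √(7.255×10⁷) = 8518 m/s.
That is 8.518 km/s.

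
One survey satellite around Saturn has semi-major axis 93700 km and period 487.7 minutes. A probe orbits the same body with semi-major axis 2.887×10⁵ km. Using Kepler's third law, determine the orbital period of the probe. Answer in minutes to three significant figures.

T₂ ≈ 2640 minutes

Kepler's third law: T² ∝ a³, so T₂ = T₁ (a₂/a₁)^(3/2).
a₂/a₁ = 3.081, (a₂/a₁)^(3/2) = 5.408.
T₂ = 487.7 × 5.408 = 2638 minutes.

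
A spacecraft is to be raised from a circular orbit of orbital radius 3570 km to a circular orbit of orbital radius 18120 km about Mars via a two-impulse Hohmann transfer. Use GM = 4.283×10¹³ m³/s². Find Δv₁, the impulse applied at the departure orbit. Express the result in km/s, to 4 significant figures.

Δv ≈ 1.013 km/s

r₁ = 3570 km = 3.570×10⁶ m.
r₂ = 18120 km = 1.812×10⁷ m.
Transfer ellipse a_t = (r₁ + r₂)/2 = 1.084×10⁷ m.
At r₁: circular v_c1 = √(μ/r₁) = 3464 m/s; transfer-periapsis v_p = √[μ(2/r₁ − 1/a_t)] = 4477 m/s.
Δv₁ = v_p − v_c1 = 1013 m/s.
= 1.013 km/s.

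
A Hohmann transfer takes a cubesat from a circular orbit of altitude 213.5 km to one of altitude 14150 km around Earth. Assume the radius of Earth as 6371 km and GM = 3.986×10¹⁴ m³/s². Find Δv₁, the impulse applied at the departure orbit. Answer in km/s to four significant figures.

Δv ≈ 1.793 km/s

r₁ = 6371 + 213.5 = 6584.5 km = 6.5845×10⁶ m.
r₂ = 6371 + 14150 = 20521 km = 2.0521×10⁷ m.
Transfer ellipse a_t = (r₁ + r₂)/2 = 1.355×10⁷ m.
At r₁: circular v_c1 = √(μ/r₁) = 7780 m/s; transfer-perigee v_p = √[μ(2/r₁ − 1/a_t)] = 9574 m/s.
Δv₁ = v_p − v_c1 = 1793 m/s.
= 1.793 km/s.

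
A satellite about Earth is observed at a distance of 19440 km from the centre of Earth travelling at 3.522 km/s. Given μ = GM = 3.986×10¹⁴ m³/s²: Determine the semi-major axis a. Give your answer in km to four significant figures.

r = 1.944×10⁷ m.
Specific orbital energy ε = v²/2 − μ/r = (3522)²/2 − 3.986×10¹⁴/1.944×10⁷ = -1.430×10⁷ J/kg.
Since ε = −μ/(2a), a = −μ/(2ε) = 1.394×10⁷ m = 13935 km.

a ≈ 13940 km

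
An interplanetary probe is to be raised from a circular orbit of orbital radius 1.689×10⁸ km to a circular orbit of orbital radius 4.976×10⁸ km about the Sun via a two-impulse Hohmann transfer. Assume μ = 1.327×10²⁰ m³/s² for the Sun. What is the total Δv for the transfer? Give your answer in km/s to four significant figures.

r₁ = 1.689×10⁸ km = 1.689×10¹¹ m.
r₂ = 4.976×10⁸ km = 4.976×10¹¹ m.
Transfer ellipse a_t = (r₁ + r₂)/2 = 3.332×10¹¹ m.
At r₁: circular v_c1 = √(μ/r₁) = 28030 m/s; transfer-perihelion v_p = √[μ(2/r₁ − 1/a_t)] = 34250 m/s.
Δv₁ = v_p − v_c1 = 6221 m/s.
At r₂: circular v_c2 = √(μ/r₂) = 16330 m/s; transfer-aphelion v_a = √[μ(2/r₂ − 1/a_t)] = 11630 m/s.
Δv₂ = v_c2 − v_a = 4704 m/s.
Total Δv = Δv₁ + Δv₂ = 10930 m/s = 10.93 km/s.

Δv_total ≈ 10.93 km/s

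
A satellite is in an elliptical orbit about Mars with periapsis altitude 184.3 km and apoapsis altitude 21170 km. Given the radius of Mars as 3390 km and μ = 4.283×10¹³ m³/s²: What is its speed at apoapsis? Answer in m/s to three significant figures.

r_p = 3390 + 184.3 = 3574.3 km = 3.5743×10⁶ m.
r_a = 3390 + 21170 = 24560 km = 2.4560×10⁷ m.
Semi-major axis a = (r_p + r_a)/2 = 14067 km = 1.407×10⁷ m.
Vis-viva: v² = μ(2/r − 1/a) = 4.283×10¹³ × (8.143×10⁻⁸ − 7.109×10⁻⁸) = 4.431×10⁵ m²/s².
v = 665.7 m/s.

v ≈ 666 m/s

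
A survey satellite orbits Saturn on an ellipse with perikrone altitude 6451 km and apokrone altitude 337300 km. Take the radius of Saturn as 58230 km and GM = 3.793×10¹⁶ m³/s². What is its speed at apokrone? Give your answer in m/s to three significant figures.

r_p = 58230 + 6451 = 64681 km = 6.4681×10⁷ m.
r_a = 58230 + 337300 = 395530 km = 3.9553×10⁸ m.
Semi-major axis a = (r_p + r_a)/2 = 2.3011×10⁵ km = 2.301×10⁸ m.
Vis-viva: v² = μ(2/r − 1/a) = 3.793×10¹⁶ × (5.057×10⁻⁹ − 4.346×10⁻⁹) = 2.696×10⁷ m²/s².
v = 5192 m/s.

v ≈ 5190 m/s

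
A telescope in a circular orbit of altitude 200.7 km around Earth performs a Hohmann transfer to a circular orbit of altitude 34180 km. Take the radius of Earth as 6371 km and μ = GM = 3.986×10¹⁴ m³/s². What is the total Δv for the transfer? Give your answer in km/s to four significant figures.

r₁ = 6371 + 200.7 = 6571.7 km = 6.5717×10⁶ m.
r₂ = 6371 + 34180 = 40551 km = 4.0551×10⁷ m.
Transfer ellipse a_t = (r₁ + r₂)/2 = 2.356×10⁷ m.
At r₁: circular v_c1 = √(μ/r₁) = 7788 m/s; transfer-perigee v_p = √[μ(2/r₁ − 1/a_t)] = 10220 m/s.
Δv₁ = v_p − v_c1 = 2429 m/s.
At r₂: circular v_c2 = √(μ/r₂) = 3135 m/s; transfer-apogee v_a = √[μ(2/r₂ − 1/a_t)] = 1656 m/s.
Δv₂ = v_c2 − v_a = 1479 m/s.
Total Δv = Δv₁ + Δv₂ = 3909 m/s = 3.909 km/s.

Δv_total ≈ 3.909 km/s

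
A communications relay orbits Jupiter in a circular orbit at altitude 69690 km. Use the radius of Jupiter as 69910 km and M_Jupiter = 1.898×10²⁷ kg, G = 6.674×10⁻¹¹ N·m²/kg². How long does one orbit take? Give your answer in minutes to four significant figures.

T ≈ 485.3 minutes

μ = GM = 6.674×10⁻¹¹ × 1.898×10²⁷ = 1.267×10¹⁷ m³/s².
r = 69910 + 69690 = 139600 km = 1.3960×10⁸ m.
Kepler's third law: T = 2π√(r³/μ) = 2π√((1.396×10⁸)³ / 1.267×10¹⁷).
r³/μ = 2.148×10⁷ s², so T = 2π × 4.634×10³ = 2.912×10⁴ s.
Converting: 2.912×10⁴ s ÷ 60.00 = 485.3 minutes.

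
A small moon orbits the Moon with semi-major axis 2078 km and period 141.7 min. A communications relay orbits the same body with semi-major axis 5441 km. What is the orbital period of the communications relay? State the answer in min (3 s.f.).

Kepler's third law: T² ∝ a³, so T₂ = T₁ (a₂/a₁)^(3/2).
a₂/a₁ = 2.618, (a₂/a₁)^(3/2) = 4.237.
T₂ = 141.7 × 4.237 = 600.4 min.

T₂ ≈ 600 min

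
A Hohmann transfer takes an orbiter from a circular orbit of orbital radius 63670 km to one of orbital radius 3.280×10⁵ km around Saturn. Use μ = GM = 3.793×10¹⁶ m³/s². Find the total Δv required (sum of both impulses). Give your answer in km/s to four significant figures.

Δv_total ≈ 11.80 km/s

r₁ = 63670 km = 6.367×10⁷ m.
r₂ = 3.280×10⁵ km = 3.280×10⁸ m.
Transfer ellipse a_t = (r₁ + r₂)/2 = 1.958×10⁸ m.
At r₁: circular v_c1 = √(μ/r₁) = 24410 m/s; transfer-perikrone v_p = √[μ(2/r₁ − 1/a_t)] = 31590 m/s.
Δv₁ = v_p − v_c1 = 7180 m/s.
At r₂: circular v_c2 = √(μ/r₂) = 10750 m/s; transfer-apokrone v_a = √[μ(2/r₂ − 1/a_t)] = 6132 m/s.
Δv₂ = v_c2 − v_a = 4622 m/s.
Total Δv = Δv₁ + Δv₂ = 11800 m/s = 11.80 km/s.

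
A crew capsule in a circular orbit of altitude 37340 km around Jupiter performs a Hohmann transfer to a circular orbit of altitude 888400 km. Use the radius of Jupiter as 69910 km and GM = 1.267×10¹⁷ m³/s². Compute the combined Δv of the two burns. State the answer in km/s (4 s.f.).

Δv_total ≈ 18.07 km/s

r₁ = 69910 + 37340 = 107250 km = 1.0725×10⁸ m.
r₂ = 69910 + 888400 = 958310 km = 9.5831×10⁸ m.
Transfer ellipse a_t = (r₁ + r₂)/2 = 5.328×10⁸ m.
At r₁: circular v_c1 = √(μ/r₁) = 34370 m/s; transfer-perijove v_p = √[μ(2/r₁ − 1/a_t)] = 46100 m/s.
Δv₁ = v_p − v_c1 = 11730 m/s.
At r₂: circular v_c2 = √(μ/r₂) = 11500 m/s; transfer-apojove v_a = √[μ(2/r₂ − 1/a_t)] = 5159 m/s.
Δv₂ = v_c2 − v_a = 6339 m/s.
Total Δv = Δv₁ + Δv₂ = 18070 m/s = 18.07 km/s.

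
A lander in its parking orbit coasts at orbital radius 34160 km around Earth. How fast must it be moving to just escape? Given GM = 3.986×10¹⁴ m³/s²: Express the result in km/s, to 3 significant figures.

v_esc ≈ 4.83 km/s

r = 34160 km = 3.416×10⁷ m.
Escape speed v_esc = √(2μ/r) = √(2 × 3.986×10¹⁴ / 3.416×10⁷) = √(2.334×10⁷) = 4831 m/s.
= 4.831 km/s.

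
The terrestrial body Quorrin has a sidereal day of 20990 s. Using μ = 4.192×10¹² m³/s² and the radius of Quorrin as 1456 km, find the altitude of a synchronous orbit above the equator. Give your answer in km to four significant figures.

A synchronous orbit has period T, so by Kepler's third law a = (μT²/4π²)^(1/3).
μT²/4π² = 4.192×10¹² × (2.099×10⁴)² / 39.48 = 4.678×10¹⁹ m³.
a = 3.603×10⁶ m = 3603.3 km.
Altitude h = a − R = 3603.3 − 1456 = 2147.3 km.

h_sync ≈ 2147 km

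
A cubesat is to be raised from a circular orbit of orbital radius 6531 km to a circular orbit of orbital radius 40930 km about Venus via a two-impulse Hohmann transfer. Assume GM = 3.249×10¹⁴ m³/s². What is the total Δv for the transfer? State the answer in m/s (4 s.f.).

Δv_total ≈ 3549 m/s

r₁ = 6531 km = 6.531×10⁶ m.
r₂ = 40930 km = 4.093×10⁷ m.
Transfer ellipse a_t = (r₁ + r₂)/2 = 2.373×10⁷ m.
At r₁: circular v_c1 = √(μ/r₁) = 7053 m/s; transfer-periapsis v_p = √[μ(2/r₁ − 1/a_t)] = 9263 m/s.
Δv₁ = v_p − v_c1 = 2210 m/s.
At r₂: circular v_c2 = √(μ/r₂) = 2817 m/s; transfer-apoapsis v_a = √[μ(2/r₂ − 1/a_t)] = 1478 m/s.
Δv₂ = v_c2 − v_a = 1339 m/s.
Total Δv = Δv₁ + Δv₂ = 3549 m/s.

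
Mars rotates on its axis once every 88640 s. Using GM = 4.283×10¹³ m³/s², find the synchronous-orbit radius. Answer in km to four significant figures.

r_sync ≈ 20430 km

A synchronous orbit has period T, so by Kepler's third law a = (μT²/4π²)^(1/3).
μT²/4π² = 4.283×10¹³ × (8.864×10⁴)² / 39.48 = 8.524×10²¹ m³.
a = 2.043×10⁷ m = 20428 km.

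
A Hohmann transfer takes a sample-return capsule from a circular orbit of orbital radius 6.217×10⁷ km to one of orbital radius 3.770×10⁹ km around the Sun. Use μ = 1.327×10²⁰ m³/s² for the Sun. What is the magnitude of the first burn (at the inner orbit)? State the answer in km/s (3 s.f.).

Δv ≈ 18.6 km/s

r₁ = 6.217×10⁷ km = 6.217×10¹⁰ m.
r₂ = 3.770×10⁹ km = 3.770×10¹² m.
Transfer ellipse a_t = (r₁ + r₂)/2 = 1.916×10¹² m.
At r₁: circular v_c1 = √(μ/r₁) = 46200 m/s; transfer-perihelion v_p = √[μ(2/r₁ − 1/a_t)] = 64800 m/s.
Δv₁ = v_p − v_c1 = 18600 m/s.
= 18.60 km/s.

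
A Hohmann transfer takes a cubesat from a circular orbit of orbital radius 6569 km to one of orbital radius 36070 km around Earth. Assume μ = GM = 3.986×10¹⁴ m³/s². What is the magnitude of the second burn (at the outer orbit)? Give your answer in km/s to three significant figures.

Δv ≈ 1.48 km/s

r₁ = 6569 km = 6.569×10⁶ m.
r₂ = 36070 km = 3.607×10⁷ m.
Transfer ellipse a_t = (r₁ + r₂)/2 = 2.132×10⁷ m.
At r₁: circular v_c1 = √(μ/r₁) = 7790 m/s; transfer-perigee v_p = √[μ(2/r₁ − 1/a_t)] = 10130 m/s.
At r₂: circular v_c2 = √(μ/r₂) = 3324 m/s; transfer-apogee v_a = √[μ(2/r₂ − 1/a_t)] = 1845 m/s.
Δv₂ = v_c2 − v_a = 1479 m/s.
= 1.479 km/s.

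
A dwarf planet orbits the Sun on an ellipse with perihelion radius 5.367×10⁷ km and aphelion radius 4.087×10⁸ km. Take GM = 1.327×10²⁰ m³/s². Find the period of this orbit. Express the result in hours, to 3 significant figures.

Semi-major axis a = (r_p + r_a)/2 = (5.3670×10⁷ + 4.0870×10⁸)/2 = 2.3118×10⁸ km = 2.312×10¹¹ m.
By Kepler's third law T = 2π√(a³/μ) = 2π × 9.649×10⁶ = 6.063×10⁷ s.
= 16840 hours.

T ≈ 16800 hours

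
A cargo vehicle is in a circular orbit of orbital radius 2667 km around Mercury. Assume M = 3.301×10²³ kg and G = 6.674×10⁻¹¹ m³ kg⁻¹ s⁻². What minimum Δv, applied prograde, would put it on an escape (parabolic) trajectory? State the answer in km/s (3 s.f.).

Δv ≈ 1.19 km/s

μ = GM = 6.674×10⁻¹¹ × 3.301×10²³ = 2.203×10¹³ m³/s².
r = 2667 km = 2.667×10⁶ m.
Circular speed v_c = √(μ/r) = 2874 m/s.
Escape speed v_esc = √(2μ/r) = √2 × v_c = 4065 m/s.
Δv = v_esc − v_c = 1190 m/s = 1.190 km/s.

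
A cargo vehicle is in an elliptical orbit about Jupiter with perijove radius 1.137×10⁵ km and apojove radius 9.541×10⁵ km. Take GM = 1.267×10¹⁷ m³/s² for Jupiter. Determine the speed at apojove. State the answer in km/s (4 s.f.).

Semi-major axis a = (r_p + r_a)/2 = 5.3390×10⁵ km = 5.339×10⁸ m.
Vis-viva: v² = μ(2/r − 1/a) = 1.267×10¹⁷ × (2.096×10⁻⁹ − 1.873×10⁻⁹) = 2.828×10⁷ m²/s².
v = 5318 m/s = 5.318 km/s.

v ≈ 5.318 km/s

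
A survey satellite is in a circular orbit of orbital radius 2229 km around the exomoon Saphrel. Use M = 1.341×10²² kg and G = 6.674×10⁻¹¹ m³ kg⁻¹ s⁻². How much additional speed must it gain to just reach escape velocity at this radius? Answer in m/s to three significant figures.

μ = GM = 6.674×10⁻¹¹ × 1.341×10²² = 8.950×10¹¹ m³/s².
r = 2229 km = 2.229×10⁶ m.
Circular speed v_c = √(μ/r) = 633.7 m/s.
Escape speed v_esc = √(2μ/r) = √2 × v_c = 896.1 m/s.
Δv = v_esc − v_c = 262.5 m/s.

Δv ≈ 262 m/s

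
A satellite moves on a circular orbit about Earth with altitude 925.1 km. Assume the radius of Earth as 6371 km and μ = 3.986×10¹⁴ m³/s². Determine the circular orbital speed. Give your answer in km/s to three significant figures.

r = 6371 + 925.1 = 7296.1 km = 7.2961×10⁶ m.
For a circular orbit v = √(μ/r) = √(3.986×10¹⁴ / 7.296×10⁶) = √(5.463×10⁷) = 7391 m/s.
That is 7.391 km/s.

v ≈ 7.39 km/s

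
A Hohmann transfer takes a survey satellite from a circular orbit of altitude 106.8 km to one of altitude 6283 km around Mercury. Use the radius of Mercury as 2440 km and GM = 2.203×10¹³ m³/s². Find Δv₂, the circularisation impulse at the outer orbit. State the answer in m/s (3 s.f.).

r₁ = 2440 + 106.8 = 2546.8 km = 2.5468×10⁶ m.
r₂ = 2440 + 6283 = 8723.0 km = 8.7230×10⁶ m.
Transfer ellipse a_t = (r₁ + r₂)/2 = 5.635×10⁶ m.
At r₁: circular v_c1 = √(μ/r₁) = 2941 m/s; transfer-periherm v_p = √[μ(2/r₁ − 1/a_t)] = 3659 m/s.
At r₂: circular v_c2 = √(μ/r₂) = 1589 m/s; transfer-apoherm v_a = √[μ(2/r₂ − 1/a_t)] = 1068 m/s.
Δv₂ = v_c2 − v_a = 520.8 m/s.

Δv ≈ 521 m/s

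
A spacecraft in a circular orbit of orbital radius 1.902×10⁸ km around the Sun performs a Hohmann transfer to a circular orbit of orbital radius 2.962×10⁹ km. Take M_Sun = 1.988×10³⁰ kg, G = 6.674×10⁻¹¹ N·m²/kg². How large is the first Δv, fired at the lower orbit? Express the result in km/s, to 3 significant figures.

μ = GM = 6.674×10⁻¹¹ × 1.988×10³⁰ = 1.327×10²⁰ m³/s².
r₁ = 1.902×10⁸ km = 1.902×10¹¹ m.
r₂ = 2.962×10⁹ km = 2.962×10¹² m.
Transfer ellipse a_t = (r₁ + r₂)/2 = 1.576×10¹² m.
At r₁: circular v_c1 = √(μ/r₁) = 26410 m/s; transfer-perihelion v_p = √[μ(2/r₁ − 1/a_t)] = 36210 m/s.
Δv₁ = v_p − v_c1 = 9796 m/s.
= 9.796 km/s.

Δv ≈ 9.80 km/s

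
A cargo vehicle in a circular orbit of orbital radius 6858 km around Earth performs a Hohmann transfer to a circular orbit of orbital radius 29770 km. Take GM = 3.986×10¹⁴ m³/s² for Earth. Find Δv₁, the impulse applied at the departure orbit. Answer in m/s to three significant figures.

r₁ = 6858 km = 6.858×10⁶ m.
r₂ = 29770 km = 2.977×10⁷ m.
Transfer ellipse a_t = (r₁ + r₂)/2 = 1.831×10⁷ m.
At r₁: circular v_c1 = √(μ/r₁) = 7624 m/s; transfer-perigee v_p = √[μ(2/r₁ − 1/a_t)] = 9720 m/s.
Δv₁ = v_p − v_c1 = 2096 m/s.

Δv ≈ 2100 m/s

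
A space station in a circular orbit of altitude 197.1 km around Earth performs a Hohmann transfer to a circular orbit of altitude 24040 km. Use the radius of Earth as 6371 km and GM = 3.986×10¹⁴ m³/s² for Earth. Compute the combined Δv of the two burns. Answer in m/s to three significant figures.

r₁ = 6371 + 197.1 = 6568.1 km = 6.5681×10⁶ m.
r₂ = 6371 + 24040 = 30411 km = 3.0411×10⁷ m.
Transfer ellipse a_t = (r₁ + r₂)/2 = 1.849×10⁷ m.
At r₁: circular v_c1 = √(μ/r₁) = 7790 m/s; transfer-perigee v_p = √[μ(2/r₁ − 1/a_t)] = 9991 m/s.
Δv₁ = v_p − v_c1 = 2201 m/s.
At r₂: circular v_c2 = √(μ/r₂) = 3620 m/s; transfer-apogee v_a = √[μ(2/r₂ − 1/a_t)] = 2158 m/s.
Δv₂ = v_c2 − v_a = 1463 m/s.
Total Δv = Δv₁ + Δv₂ = 3663 m/s.

Δv_total ≈ 3660 m/s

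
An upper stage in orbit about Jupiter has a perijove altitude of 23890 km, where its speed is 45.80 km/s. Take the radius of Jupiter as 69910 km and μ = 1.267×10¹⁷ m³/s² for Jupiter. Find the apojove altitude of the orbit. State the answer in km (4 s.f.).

r_p = 69910 + 23890 = 93800 km = 9.380×10⁷ m.
Specific energy ε = v²/2 − μ/r = -3.019×10⁸ J/kg, so a = −μ/(2ε) = 2.098×10⁸ m.
The apsides satisfy r_p + r_a = 2a, so the apojove radius is 2a − r_p = 3.258×10⁸ m = 3.2584×10⁵ km.
Apojove altitude = 3.2584×10⁵ − 69910 = 2.5593×10⁵ km.

apojove altitude ≈ 2.559×10⁵ km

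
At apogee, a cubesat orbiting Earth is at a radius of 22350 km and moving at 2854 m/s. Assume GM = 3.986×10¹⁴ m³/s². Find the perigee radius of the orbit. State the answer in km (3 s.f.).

r_a = 2.235×10⁷ m.
Specific energy ε = v²/2 − μ/r = -1.376×10⁷ J/kg, so a = −μ/(2ε) = 1.448×10⁷ m.
The apsides satisfy r_p + r_a = 2a, so the perigee radius is 2a − r_a = 6.614×10⁶ m = 6614.2 km.

perigee radius ≈ 6610 km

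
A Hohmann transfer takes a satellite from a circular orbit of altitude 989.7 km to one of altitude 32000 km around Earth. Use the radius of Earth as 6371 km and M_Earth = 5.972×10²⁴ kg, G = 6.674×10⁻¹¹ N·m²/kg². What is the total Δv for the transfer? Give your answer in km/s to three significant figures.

Δv_total ≈ 3.57 km/s

μ = GM = 6.674×10⁻¹¹ × 5.972×10²⁴ = 3.986×10¹⁴ m³/s².
r₁ = 6371 + 989.7 = 7360.7 km = 7.3607×10⁶ m.
r₂ = 6371 + 32000 = 38371 km = 3.8371×10⁷ m.
Transfer ellipse a_t = (r₁ + r₂)/2 = 2.287×10⁷ m.
At r₁: circular v_c1 = √(μ/r₁) = 7359 m/s; transfer-perigee v_p = √[μ(2/r₁ − 1/a_t)] = 9532 m/s.
Δv₁ = v_p − v_c1 = 2174 m/s.
At r₂: circular v_c2 = √(μ/r₂) = 3223 m/s; transfer-apogee v_a = √[μ(2/r₂ − 1/a_t)] = 1829 m/s.
Δv₂ = v_c2 − v_a = 1394 m/s.
Total Δv = Δv₁ + Δv₂ = 3568 m/s = 3.568 km/s.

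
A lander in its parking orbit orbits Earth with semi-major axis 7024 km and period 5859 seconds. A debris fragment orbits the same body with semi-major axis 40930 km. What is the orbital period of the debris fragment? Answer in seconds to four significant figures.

Kepler's third law: T² ∝ a³, so T₂ = T₁ (a₂/a₁)^(3/2).
a₂/a₁ = 5.827, (a₂/a₁)^(3/2) = 14.07.
T₂ = 5859 × 14.07 = 82420 seconds.

T₂ ≈ 82420 seconds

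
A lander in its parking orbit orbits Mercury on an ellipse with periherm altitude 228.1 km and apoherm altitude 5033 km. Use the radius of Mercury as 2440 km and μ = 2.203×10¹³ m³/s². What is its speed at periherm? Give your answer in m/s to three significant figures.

v ≈ 3490 m/s

r_p = 2440 + 228.1 = 2668.1 km = 2.6681×10⁶ m.
r_a = 2440 + 5033 = 7473.0 km = 7.4730×10⁶ m.
Semi-major axis a = (r_p + r_a)/2 = 5070.6 km = 5.071×10⁶ m.
Vis-viva: v² = μ(2/r − 1/a) = 2.203×10¹³ × (7.496×10⁻⁷ − 1.972×10⁻⁷) = 1.217×10⁷ m²/s².
v = 3488 m/s.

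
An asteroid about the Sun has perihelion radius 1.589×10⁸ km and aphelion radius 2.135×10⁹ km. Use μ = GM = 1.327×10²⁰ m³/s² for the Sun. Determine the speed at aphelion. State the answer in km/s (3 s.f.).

v ≈ 2.93 km/s

Semi-major axis a = (r_p + r_a)/2 = 1.1470×10⁹ km = 1.147×10¹² m.
Vis-viva: v² = μ(2/r − 1/a) = 1.327×10²⁰ × (9.368×10⁻¹³ − 8.719×10⁻¹³) = 8.611×10⁶ m²/s².
v = 2934 m/s = 2.934 km/s.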